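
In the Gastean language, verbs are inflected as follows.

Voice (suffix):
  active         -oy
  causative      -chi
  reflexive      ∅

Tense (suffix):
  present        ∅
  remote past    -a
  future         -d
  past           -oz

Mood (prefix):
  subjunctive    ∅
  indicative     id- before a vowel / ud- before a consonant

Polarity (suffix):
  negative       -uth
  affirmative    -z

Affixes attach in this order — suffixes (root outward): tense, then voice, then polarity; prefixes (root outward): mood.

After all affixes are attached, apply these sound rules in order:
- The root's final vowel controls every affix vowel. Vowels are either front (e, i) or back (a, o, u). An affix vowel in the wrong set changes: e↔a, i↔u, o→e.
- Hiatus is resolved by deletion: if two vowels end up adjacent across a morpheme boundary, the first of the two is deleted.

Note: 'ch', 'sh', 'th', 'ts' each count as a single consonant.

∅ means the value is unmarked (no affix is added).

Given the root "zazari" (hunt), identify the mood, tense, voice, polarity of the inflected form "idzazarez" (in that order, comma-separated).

Segment: ud-zazari-a-z.
mood: id/ud- → indicative.
tense: -a → remote past.
voice: ∅ → reflexive.
polarity: -z → affirmative.

indicative, remote past, reflexive, affirmative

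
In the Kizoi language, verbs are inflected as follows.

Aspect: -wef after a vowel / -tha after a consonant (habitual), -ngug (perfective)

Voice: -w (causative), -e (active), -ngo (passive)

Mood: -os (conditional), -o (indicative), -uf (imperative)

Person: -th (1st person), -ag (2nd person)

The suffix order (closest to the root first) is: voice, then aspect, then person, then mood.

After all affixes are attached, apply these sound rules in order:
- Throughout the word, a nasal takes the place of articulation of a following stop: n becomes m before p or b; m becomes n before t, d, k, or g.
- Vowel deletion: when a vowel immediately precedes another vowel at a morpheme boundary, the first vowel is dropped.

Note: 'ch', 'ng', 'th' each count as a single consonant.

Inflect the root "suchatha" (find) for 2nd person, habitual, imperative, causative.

Attach voice causative -w → suchathaw.
Attach aspect habitual -tha (after consonant 'w') → suchathawtha.
Attach person 2nd person -ag → suchathawthaag.
Attach mood imperative -uf → suchathawthaaguf.
Nasal assimilation: no change.
Apply vowel deletion: suchathawthaaguf → suchathawthaguf.

suchathawthaguf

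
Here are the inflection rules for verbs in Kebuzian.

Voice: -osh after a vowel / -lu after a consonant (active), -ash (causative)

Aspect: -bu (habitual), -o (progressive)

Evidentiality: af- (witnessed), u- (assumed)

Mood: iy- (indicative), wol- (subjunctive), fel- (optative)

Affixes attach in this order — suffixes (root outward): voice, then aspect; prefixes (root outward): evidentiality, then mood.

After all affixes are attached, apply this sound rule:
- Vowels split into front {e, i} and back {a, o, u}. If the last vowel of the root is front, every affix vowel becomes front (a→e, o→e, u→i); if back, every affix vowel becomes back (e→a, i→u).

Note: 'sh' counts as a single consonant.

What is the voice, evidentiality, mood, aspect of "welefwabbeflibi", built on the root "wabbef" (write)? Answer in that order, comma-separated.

Segment: wol-af-wabbef-lu-bu.
voice: -osh/lu → active.
evidentiality: af- → witnessed.
mood: wol- → subjunctive.
aspect: -bu → habitual.

active, witnessed, subjunctive, habitual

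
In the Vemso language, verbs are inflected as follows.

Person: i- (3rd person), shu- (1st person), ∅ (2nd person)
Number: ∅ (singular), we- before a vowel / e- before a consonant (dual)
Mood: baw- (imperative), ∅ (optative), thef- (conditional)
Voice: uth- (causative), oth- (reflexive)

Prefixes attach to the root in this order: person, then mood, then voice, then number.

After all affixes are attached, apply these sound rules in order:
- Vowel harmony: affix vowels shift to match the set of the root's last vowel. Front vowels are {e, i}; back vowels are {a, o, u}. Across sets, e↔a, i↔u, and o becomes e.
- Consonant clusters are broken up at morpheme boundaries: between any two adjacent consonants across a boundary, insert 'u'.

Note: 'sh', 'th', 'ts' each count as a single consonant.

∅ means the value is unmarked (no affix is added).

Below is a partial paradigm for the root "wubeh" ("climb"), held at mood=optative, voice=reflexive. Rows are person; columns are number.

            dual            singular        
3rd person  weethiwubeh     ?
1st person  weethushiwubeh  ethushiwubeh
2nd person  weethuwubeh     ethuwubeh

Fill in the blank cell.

ethiwubeh

Attach person 3rd person i- → iwubeh.
mood = optative: zero marking, form stays iwubeh.
Attach voice reflexive oth- → othiwubeh.
number = singular: zero marking, form stays othiwubeh.
Apply vowel harmony: othiwubeh → ethiwubeh.
Epenthesis: no change.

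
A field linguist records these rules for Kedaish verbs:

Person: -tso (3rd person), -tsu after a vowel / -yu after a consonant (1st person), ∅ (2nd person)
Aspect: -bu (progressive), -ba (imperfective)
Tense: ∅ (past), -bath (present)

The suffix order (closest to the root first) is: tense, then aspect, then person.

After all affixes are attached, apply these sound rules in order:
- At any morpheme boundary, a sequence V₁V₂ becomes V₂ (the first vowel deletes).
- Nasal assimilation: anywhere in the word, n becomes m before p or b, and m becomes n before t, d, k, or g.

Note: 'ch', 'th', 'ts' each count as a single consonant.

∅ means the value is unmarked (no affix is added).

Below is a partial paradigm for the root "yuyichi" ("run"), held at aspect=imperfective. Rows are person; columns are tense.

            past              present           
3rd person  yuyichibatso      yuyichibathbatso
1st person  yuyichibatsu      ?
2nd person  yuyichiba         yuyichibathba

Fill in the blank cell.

yuyichibathbatsu

Attach tense present -bath → yuyichibath.
Attach aspect imperfective -ba → yuyichibathba.
Attach person 1st person -tsu (after vowel 'a') → yuyichibathbatsu.
Vowel deletion: no change.
Nasal assimilation: no change.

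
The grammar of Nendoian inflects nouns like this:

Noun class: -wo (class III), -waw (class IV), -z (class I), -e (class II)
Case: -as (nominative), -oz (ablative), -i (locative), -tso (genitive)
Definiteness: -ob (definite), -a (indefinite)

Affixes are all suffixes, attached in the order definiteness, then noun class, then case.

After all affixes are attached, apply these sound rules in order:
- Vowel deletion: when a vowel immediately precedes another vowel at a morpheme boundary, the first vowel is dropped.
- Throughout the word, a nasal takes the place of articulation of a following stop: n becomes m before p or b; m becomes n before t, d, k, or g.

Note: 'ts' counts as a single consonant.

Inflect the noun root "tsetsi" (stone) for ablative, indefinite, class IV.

tsetsawawoz

Attach definiteness indefinite -a → tsetsia.
Attach noun class class IV -waw → tsetsiawaw.
Attach case ablative -oz → tsetsiawawoz.
Apply vowel deletion: tsetsiawawoz → tsetsawawoz.
Nasal assimilation: no change.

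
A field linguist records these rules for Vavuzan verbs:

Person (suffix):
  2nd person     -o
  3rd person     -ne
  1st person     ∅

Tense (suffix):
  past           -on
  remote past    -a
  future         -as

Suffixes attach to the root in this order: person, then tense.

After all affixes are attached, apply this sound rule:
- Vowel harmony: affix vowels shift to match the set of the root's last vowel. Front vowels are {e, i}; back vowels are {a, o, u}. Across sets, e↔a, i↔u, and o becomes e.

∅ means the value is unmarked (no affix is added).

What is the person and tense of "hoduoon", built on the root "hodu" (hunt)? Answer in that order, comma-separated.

Segment: hodu-o-on.
person: -o → 2nd person.
tense: -on → past.

2nd person, past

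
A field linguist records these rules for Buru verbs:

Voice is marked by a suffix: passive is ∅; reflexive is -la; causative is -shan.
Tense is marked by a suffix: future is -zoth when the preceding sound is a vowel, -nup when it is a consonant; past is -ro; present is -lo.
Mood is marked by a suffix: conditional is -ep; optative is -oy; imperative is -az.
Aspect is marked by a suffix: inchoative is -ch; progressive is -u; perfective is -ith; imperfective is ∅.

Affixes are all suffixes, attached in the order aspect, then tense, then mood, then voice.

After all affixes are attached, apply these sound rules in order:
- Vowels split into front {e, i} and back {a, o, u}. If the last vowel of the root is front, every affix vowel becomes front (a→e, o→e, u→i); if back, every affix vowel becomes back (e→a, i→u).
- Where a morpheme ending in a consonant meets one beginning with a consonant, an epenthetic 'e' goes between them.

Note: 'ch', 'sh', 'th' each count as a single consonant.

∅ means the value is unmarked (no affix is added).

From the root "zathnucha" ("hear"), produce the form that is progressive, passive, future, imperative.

Attach aspect progressive -u → zathnuchau.
Attach tense future -zoth (after vowel 'u') → zathnuchauzoth.
Attach mood imperative -az → zathnuchauzothaz.
voice = passive: zero marking, form stays zathnuchauzothaz.
Vowel harmony: no change.
Epenthesis: no change.

zathnuchauzothaz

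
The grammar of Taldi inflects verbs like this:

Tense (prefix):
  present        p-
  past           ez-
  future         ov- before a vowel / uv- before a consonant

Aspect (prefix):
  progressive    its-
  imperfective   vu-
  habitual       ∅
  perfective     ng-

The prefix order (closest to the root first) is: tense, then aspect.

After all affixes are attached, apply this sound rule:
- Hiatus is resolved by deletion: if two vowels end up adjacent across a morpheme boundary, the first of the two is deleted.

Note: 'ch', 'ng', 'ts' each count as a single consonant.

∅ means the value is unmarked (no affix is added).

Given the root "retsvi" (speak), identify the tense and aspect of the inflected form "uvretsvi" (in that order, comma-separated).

future, habitual

Segment: uv-retsvi.
tense: ov/uv- → future.
aspect: ∅ → habitual.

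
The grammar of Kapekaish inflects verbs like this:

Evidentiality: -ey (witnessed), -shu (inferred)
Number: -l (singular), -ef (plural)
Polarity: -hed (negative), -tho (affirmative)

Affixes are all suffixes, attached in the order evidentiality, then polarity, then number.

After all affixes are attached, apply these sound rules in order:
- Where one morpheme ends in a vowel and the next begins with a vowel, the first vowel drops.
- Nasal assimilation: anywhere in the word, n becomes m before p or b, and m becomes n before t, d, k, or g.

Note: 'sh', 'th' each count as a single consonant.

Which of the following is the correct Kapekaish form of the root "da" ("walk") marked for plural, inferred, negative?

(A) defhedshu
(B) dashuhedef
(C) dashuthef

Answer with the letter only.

Attach evidentiality inferred -shu → dashu.
Attach polarity negative -hed → dashuhed.
Attach number plural -ef → dashuhedef.
Vowel deletion: no change.
Nasal assimilation: no change.
So the correct form is dashuhedef, option (B).
(C) dashuthef is wrong: it uses affirmative instead of negative for polarity.
(A) defhedshu is wrong: it has the affixes in the wrong order.

B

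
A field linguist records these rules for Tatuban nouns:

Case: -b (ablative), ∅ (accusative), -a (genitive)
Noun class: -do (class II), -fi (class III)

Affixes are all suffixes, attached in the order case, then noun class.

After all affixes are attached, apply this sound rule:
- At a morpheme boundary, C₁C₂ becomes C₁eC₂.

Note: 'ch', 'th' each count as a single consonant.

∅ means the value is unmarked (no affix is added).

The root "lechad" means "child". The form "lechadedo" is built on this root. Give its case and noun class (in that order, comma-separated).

accusative, class II

Segment: lechad-do.
case: ∅ → accusative.
noun class: -do → class II.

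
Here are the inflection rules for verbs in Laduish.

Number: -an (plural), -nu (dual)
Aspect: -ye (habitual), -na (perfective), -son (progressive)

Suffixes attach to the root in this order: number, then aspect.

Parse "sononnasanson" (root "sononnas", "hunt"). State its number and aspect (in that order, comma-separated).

plural, progressive

Segment: sononnas-an-son.
number: -an → plural.
aspect: -son → progressive.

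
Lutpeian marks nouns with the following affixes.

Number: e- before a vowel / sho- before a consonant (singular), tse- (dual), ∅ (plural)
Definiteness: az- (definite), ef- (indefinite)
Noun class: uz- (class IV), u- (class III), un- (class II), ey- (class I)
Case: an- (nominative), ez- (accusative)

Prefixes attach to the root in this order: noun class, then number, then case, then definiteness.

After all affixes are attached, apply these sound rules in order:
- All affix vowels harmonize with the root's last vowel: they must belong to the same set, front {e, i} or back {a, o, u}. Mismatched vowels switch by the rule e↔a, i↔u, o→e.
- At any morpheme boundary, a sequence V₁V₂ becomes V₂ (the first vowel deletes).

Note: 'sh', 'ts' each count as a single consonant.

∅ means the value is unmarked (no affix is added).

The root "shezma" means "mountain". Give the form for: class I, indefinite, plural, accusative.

Attach noun class class I ey- → eyshezma.
number = plural: zero marking, form stays eyshezma.
Attach case accusative ez- → ezeyshezma.
Attach definiteness indefinite ef- → efezeyshezma.
Apply vowel harmony: efezeyshezma → afazayshezma.
Vowel deletion: no change.

afazayshezma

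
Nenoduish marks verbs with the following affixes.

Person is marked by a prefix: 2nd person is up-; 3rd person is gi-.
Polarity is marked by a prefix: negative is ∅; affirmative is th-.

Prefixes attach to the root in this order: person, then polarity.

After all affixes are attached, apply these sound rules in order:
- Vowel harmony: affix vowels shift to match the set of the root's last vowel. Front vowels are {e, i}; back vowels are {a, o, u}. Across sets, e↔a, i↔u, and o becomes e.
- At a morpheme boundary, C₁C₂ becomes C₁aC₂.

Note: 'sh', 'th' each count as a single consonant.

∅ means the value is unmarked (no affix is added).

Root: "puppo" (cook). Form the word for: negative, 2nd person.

Attach person 2nd person up- → uppuppo.
polarity = negative: zero marking, form stays uppuppo.
Vowel harmony: no change.
Apply epenthesis: uppuppo → upapuppo.

upapuppo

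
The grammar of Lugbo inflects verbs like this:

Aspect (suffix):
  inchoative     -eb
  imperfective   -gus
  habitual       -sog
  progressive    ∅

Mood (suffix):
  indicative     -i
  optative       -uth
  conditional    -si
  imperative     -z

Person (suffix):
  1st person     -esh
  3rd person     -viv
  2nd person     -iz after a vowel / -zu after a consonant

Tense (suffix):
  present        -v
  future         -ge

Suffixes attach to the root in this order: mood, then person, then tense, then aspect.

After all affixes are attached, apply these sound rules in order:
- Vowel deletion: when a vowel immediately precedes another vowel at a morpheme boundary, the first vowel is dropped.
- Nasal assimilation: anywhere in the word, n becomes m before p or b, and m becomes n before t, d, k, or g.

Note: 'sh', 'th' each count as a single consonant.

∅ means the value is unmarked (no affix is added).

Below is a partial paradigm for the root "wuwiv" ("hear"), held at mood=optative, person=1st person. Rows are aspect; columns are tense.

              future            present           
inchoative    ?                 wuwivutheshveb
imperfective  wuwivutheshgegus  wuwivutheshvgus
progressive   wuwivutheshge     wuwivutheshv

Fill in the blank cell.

Attach mood optative -uth → wuwivuth.
Attach person 1st person -esh → wuwivuthesh.
Attach tense future -ge → wuwivutheshge.
Attach aspect inchoative -eb → wuwivutheshgeeb.
Apply vowel deletion: wuwivutheshgeeb → wuwivutheshgeb.
Nasal assimilation: no change.

wuwivutheshgeb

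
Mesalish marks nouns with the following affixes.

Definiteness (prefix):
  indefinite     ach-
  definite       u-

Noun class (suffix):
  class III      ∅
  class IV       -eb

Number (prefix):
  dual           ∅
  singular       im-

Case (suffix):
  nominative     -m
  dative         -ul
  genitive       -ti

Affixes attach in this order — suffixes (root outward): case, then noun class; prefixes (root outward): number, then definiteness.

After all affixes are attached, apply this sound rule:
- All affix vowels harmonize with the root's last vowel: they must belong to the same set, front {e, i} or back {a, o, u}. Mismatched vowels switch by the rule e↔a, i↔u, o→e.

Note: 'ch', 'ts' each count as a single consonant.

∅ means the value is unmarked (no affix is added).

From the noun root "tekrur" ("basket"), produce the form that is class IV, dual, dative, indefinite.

achtekrurulab

Attach case dative -ul → tekrurul.
number = dual: zero marking, form stays tekrurul.
Attach definiteness indefinite ach- → achtekrurul.
Attach noun class class IV -eb → achtekruruleb.
Apply vowel harmony: achtekruruleb → achtekrurulab.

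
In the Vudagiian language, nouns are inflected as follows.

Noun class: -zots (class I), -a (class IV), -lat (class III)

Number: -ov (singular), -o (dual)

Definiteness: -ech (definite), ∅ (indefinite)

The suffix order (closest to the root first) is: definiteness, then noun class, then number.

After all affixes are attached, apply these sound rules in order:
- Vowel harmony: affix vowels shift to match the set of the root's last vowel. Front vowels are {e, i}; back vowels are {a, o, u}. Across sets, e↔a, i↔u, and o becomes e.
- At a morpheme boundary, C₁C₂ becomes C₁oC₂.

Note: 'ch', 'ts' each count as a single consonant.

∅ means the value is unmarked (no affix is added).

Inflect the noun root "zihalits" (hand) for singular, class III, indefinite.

zihalitsoletev

definiteness = indefinite: zero marking, form stays zihalits.
Attach noun class class III -lat → zihalitslat.
Attach number singular -ov → zihalitslatov.
Apply vowel harmony: zihalitslatov → zihalitsletev.
Apply epenthesis: zihalitsletev → zihalitsoletev.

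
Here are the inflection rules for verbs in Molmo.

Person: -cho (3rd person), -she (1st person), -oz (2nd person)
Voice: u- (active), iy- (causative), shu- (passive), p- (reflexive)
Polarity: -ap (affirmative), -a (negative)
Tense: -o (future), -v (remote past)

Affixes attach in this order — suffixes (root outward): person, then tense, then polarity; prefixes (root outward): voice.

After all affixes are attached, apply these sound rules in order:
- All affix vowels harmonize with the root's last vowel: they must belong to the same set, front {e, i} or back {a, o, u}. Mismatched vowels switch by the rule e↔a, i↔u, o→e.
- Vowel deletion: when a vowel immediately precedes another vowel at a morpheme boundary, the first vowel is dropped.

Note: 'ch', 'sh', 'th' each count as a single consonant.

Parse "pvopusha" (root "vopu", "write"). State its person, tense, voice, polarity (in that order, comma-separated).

Segment: p-vopu-she-o-a.
person: -she → 1st person.
tense: -o → future.
voice: p- → reflexive.
polarity: -a → negative.

1st person, future, reflexive, negative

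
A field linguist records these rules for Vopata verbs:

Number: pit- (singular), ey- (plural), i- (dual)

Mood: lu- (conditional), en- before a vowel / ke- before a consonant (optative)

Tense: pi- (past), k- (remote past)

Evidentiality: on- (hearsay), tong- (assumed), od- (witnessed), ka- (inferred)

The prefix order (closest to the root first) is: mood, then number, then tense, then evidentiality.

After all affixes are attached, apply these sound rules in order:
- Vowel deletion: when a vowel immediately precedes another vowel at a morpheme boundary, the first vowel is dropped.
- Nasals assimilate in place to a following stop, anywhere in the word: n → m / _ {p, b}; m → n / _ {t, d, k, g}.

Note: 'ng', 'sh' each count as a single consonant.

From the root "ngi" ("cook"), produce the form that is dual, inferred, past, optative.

Attach mood optative ke- (before consonant 'ng') → kengi.
Attach number dual i- → ikengi.
Attach tense past pi- → piikengi.
Attach evidentiality inferred ka- → kapiikengi.
Apply vowel deletion: kapiikengi → kapikengi.
Nasal assimilation: no change.

kapikengi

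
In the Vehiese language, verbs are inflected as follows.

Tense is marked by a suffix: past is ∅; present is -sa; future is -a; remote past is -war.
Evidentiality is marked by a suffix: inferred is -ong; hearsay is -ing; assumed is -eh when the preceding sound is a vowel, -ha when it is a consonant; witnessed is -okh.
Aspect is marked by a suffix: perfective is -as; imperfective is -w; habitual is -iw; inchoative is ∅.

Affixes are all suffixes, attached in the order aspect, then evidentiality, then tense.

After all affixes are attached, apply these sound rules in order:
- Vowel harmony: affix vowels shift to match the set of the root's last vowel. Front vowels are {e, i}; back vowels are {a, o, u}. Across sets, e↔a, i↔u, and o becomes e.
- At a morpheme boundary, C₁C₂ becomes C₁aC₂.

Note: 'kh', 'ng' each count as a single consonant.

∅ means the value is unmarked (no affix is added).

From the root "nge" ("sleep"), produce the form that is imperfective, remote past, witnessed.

ngewekhawer

Attach aspect imperfective -w → ngew.
Attach evidentiality witnessed -okh → ngewokh.
Attach tense remote past -war → ngewokhwar.
Apply vowel harmony: ngewokhwar → ngewekhwer.
Apply epenthesis: ngewekhwer → ngewekhawer.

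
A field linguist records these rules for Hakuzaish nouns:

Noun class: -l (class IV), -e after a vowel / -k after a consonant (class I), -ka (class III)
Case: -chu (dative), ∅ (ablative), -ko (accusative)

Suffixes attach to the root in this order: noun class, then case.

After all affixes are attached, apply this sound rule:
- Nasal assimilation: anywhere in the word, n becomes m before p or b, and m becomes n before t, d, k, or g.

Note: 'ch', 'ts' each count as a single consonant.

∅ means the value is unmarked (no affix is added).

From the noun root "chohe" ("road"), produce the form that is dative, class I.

Attach noun class class I -e (after vowel 'e') → chohee.
Attach case dative -chu → choheechu.
Nasal assimilation: no change.

choheechu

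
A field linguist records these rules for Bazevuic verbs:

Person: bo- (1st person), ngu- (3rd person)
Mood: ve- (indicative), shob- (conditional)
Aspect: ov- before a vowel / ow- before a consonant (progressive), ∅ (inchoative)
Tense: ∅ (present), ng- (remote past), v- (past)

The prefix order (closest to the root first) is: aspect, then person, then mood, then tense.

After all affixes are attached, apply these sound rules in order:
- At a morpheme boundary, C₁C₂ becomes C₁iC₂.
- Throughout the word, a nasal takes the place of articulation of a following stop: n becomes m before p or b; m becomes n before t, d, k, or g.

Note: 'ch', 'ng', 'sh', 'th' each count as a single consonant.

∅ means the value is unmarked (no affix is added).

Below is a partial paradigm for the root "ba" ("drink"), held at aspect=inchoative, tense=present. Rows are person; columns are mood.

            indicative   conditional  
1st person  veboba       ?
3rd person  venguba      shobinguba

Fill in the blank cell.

aspect = inchoative: zero marking, form stays ba.
Attach person 1st person bo- → boba.
Attach mood conditional shob- → shobboba.
tense = present: zero marking, form stays shobboba.
Apply epenthesis: shobboba → shobiboba.
Nasal assimilation: no change.

shobiboba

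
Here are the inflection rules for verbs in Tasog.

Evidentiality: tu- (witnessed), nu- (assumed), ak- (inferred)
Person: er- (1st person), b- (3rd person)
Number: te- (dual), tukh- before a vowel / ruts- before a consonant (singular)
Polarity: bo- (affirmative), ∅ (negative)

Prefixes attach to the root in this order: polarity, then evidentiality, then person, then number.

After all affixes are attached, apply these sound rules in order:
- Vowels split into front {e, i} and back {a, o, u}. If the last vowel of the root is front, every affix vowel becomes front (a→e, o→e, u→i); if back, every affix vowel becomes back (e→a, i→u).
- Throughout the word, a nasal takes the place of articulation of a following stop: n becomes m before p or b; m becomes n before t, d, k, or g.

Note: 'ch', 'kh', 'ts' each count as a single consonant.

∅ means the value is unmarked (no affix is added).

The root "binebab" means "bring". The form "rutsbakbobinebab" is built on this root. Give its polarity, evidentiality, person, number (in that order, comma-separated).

Segment: ruts-b-ak-bo-binebab.
polarity: bo- → affirmative.
evidentiality: ak- → inferred.
person: b- → 3rd person.
number: tukh/ruts- → singular.

affirmative, inferred, 3rd person, singular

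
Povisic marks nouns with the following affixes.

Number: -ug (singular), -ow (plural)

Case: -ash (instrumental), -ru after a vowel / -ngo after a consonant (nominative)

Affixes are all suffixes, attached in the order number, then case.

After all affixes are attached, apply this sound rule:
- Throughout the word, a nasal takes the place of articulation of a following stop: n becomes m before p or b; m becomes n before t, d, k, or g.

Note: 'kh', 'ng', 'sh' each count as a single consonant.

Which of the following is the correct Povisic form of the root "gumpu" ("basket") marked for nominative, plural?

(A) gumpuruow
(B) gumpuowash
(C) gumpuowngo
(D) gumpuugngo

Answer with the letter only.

C

Attach number plural -ow → gumpuow.
Attach case nominative -ngo (after consonant 'w') → gumpuowngo.
Nasal assimilation: no change.
So the correct form is gumpuowngo, option (C).
(D) gumpuugngo is wrong: it uses singular instead of plural for number.
(B) gumpuowash is wrong: it uses instrumental instead of nominative for case.
(A) gumpuruow is wrong: it has the affixes in the wrong order.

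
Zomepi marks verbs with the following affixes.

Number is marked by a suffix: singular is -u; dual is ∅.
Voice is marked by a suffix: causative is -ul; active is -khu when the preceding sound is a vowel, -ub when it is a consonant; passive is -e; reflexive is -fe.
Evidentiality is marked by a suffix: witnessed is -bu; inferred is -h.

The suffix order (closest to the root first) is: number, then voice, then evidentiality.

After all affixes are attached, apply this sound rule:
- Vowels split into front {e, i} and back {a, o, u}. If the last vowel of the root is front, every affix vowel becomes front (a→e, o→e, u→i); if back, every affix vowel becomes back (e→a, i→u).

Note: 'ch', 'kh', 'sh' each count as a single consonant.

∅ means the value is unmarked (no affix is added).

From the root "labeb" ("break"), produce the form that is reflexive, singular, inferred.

Attach number singular -u → labebu.
Attach voice reflexive -fe → labebufe.
Attach evidentiality inferred -h → labebufeh.
Apply vowel harmony: labebufeh → labebifeh.

labebifeh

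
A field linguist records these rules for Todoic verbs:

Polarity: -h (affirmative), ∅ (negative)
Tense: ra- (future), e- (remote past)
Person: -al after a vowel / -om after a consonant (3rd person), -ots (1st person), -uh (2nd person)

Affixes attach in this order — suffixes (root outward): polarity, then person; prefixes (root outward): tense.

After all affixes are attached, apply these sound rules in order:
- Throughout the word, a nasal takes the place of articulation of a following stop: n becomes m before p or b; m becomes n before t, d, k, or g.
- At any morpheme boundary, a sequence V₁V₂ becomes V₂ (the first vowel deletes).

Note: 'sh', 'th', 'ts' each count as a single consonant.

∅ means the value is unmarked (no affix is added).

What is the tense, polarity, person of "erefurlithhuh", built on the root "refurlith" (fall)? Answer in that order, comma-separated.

remote past, affirmative, 2nd person

Segment: e-refurlith-h-uh.
tense: e- → remote past.
polarity: -h → affirmative.
person: -uh → 2nd person.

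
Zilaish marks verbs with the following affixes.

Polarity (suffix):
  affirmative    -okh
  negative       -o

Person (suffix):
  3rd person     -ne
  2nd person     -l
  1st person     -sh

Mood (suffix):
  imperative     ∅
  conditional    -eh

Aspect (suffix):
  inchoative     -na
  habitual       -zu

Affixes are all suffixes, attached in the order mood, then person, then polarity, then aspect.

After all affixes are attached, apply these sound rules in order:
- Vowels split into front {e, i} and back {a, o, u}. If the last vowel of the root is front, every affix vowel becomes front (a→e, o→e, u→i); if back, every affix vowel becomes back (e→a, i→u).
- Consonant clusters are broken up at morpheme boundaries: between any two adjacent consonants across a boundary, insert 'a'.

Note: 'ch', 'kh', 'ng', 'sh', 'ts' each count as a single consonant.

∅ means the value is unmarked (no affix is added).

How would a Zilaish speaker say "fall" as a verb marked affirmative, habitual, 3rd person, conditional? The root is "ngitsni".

Attach mood conditional -eh → ngitsnieh.
Attach person 3rd person -ne → ngitsniehne.
Attach polarity affirmative -okh → ngitsniehneokh.
Attach aspect habitual -zu → ngitsniehneokhzu.
Apply vowel harmony: ngitsniehneokhzu → ngitsniehneekhzi.
Apply epenthesis: ngitsniehneekhzi → ngitsniehaneekhazi.

ngitsniehaneekhazi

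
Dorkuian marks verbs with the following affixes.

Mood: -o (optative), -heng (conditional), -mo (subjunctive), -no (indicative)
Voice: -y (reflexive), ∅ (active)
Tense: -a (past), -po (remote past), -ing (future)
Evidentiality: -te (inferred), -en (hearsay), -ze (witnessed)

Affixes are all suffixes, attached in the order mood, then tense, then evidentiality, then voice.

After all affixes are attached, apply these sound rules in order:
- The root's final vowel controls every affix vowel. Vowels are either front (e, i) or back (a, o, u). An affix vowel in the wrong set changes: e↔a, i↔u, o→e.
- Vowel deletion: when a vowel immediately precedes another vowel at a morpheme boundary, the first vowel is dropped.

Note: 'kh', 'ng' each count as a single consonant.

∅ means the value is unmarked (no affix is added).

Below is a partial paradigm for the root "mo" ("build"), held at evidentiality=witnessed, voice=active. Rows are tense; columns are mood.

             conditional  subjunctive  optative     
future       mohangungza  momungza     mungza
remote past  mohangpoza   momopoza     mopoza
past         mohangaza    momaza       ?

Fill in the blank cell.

maza

Attach mood optative -o → moo.
Attach tense past -a → mooa.
Attach evidentiality witnessed -ze → mooaze.
voice = active: zero marking, form stays mooaze.
Apply vowel harmony: mooaze → mooaza.
Apply vowel deletion: mooaza → maza.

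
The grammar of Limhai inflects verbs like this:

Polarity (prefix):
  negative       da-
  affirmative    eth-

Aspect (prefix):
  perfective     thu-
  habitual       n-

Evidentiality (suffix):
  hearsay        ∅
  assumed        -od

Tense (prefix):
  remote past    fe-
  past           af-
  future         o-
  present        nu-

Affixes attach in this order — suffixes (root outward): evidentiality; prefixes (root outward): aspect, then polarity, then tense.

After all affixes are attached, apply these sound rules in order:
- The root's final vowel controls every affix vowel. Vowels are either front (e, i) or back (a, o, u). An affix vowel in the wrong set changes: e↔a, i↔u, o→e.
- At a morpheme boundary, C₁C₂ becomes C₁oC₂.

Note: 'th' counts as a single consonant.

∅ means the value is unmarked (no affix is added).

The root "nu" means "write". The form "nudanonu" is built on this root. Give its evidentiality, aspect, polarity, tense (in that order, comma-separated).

Segment: nu-da-n-nu.
evidentiality: ∅ → hearsay.
aspect: n- → habitual.
polarity: da- → negative.
tense: nu- → present.

hearsay, habitual, negative, present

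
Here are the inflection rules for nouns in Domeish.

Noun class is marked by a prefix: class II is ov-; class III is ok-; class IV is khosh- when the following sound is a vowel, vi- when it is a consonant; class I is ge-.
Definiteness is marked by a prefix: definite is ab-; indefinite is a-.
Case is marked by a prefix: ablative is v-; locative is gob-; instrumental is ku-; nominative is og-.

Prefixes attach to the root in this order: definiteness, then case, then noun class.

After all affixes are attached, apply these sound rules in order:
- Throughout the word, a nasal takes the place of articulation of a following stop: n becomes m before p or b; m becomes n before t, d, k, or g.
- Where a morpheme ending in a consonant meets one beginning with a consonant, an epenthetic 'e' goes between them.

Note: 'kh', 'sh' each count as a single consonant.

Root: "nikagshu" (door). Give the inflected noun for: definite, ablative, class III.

okevabenikagshu

Attach definiteness definite ab- → abnikagshu.
Attach case ablative v- → vabnikagshu.
Attach noun class class III ok- → okvabnikagshu.
Nasal assimilation: no change.
Apply epenthesis: okvabnikagshu → okevabenikagshu.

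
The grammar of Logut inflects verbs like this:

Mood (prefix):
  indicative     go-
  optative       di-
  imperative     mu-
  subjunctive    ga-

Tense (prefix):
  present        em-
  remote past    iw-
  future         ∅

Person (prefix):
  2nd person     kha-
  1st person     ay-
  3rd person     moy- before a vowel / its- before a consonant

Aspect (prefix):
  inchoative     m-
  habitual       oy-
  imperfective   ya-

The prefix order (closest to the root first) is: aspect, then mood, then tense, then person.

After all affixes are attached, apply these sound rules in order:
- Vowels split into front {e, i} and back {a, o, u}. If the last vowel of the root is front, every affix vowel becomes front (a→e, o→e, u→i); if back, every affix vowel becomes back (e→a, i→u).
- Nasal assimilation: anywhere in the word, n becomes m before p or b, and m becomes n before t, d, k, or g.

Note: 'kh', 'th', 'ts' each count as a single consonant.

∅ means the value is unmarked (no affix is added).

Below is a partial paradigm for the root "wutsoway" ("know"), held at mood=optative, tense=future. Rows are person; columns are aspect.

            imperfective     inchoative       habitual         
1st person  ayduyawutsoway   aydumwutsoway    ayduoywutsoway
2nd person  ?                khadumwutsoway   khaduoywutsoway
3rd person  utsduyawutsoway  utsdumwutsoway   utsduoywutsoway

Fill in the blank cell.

khaduyawutsoway

Attach aspect imperfective ya- → yawutsoway.
Attach mood optative di- → diyawutsoway.
tense = future: zero marking, form stays diyawutsoway.
Attach person 2nd person kha- → khadiyawutsoway.
Apply vowel harmony: khadiyawutsoway → khaduyawutsoway.
Nasal assimilation: no change.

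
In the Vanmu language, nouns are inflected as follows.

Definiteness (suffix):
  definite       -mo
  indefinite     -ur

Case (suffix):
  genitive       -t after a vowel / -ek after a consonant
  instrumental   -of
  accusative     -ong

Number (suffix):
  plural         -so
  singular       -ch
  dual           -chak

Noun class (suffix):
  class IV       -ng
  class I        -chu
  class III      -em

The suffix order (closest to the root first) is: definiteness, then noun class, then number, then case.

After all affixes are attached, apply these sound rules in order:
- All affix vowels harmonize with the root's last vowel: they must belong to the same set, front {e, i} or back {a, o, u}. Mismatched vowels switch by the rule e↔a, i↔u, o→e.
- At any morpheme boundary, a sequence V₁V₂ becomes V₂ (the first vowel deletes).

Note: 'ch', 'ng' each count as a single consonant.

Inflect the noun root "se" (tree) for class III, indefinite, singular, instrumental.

Attach definiteness indefinite -ur → seur.
Attach noun class class III -em → seurem.
Attach number singular -ch → seuremch.
Attach case instrumental -of → seuremchof.
Apply vowel harmony: seuremchof → seiremchef.
Apply vowel deletion: seiremchef → siremchef.

siremchef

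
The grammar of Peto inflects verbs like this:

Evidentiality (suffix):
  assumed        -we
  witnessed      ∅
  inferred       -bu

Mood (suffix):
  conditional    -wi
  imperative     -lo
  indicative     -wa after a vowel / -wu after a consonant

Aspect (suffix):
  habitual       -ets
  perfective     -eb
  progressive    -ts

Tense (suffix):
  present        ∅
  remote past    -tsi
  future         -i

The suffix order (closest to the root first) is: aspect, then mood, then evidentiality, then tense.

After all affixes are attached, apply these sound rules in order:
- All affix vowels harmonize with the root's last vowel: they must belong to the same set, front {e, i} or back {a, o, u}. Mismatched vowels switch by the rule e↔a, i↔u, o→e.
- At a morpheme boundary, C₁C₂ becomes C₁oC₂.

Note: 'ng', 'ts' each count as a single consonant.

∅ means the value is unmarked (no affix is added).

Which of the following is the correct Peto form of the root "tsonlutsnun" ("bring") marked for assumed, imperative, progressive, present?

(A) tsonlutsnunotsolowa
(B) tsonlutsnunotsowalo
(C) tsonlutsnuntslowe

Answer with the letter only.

A

Attach aspect progressive -ts → tsonlutsnunts.
Attach mood imperative -lo → tsonlutsnuntslo.
Attach evidentiality assumed -we → tsonlutsnuntslowe.
tense = present: zero marking, form stays tsonlutsnuntslowe.
Apply vowel harmony: tsonlutsnuntslowe → tsonlutsnuntslowa.
Apply epenthesis: tsonlutsnuntslowa → tsonlutsnunotsolowa.
So the correct form is tsonlutsnunotsolowa, option (A).
(B) tsonlutsnunotsowalo is wrong: it has the affixes in the wrong order.
(C) tsonlutsnuntslowe is wrong: it fails to apply the sound rule(s).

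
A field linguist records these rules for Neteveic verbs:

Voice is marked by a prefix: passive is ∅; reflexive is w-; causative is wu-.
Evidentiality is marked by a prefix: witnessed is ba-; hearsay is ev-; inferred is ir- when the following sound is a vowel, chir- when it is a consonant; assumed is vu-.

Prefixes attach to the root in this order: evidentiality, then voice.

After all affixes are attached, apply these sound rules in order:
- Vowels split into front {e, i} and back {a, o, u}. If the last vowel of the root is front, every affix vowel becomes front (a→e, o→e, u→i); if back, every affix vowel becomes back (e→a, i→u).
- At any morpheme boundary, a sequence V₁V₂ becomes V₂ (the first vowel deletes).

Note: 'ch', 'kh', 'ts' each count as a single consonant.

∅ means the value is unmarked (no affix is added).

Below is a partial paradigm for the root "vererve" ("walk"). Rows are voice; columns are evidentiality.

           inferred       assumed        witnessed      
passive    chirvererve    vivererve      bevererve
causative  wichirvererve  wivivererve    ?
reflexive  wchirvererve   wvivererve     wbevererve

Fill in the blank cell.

wibevererve

Attach evidentiality witnessed ba- → bavererve.
Attach voice causative wu- → wubavererve.
Apply vowel harmony: wubavererve → wibevererve.
Vowel deletion: no change.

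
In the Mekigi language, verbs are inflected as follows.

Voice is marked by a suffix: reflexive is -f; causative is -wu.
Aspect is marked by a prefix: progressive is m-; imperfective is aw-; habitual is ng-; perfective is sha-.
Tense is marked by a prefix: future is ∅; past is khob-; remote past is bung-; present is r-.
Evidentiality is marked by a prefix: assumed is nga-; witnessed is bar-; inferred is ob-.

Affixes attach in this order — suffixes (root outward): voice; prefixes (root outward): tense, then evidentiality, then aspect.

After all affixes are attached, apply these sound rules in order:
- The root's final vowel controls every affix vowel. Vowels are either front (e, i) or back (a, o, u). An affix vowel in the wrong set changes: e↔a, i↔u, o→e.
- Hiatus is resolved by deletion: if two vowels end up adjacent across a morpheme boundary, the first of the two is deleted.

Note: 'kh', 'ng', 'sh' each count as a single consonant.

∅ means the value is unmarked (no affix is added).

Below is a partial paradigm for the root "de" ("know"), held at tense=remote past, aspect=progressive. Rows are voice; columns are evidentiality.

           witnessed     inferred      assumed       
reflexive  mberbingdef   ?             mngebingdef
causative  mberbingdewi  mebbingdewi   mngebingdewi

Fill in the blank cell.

Attach tense remote past bung- → bungde.
Attach evidentiality inferred ob- → obbungde.
Attach voice reflexive -f → obbungdef.
Attach aspect progressive m- → mobbungdef.
Apply vowel harmony: mobbungdef → mebbingdef.
Vowel deletion: no change.

mebbingdef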